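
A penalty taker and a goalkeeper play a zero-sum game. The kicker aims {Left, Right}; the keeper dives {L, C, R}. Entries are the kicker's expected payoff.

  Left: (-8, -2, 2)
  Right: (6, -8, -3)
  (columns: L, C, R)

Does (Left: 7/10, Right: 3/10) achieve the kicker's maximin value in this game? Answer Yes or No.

Against L this mix gives (7/10)·(-8) + (3/10)·6 = -19/5.
Against C this mix gives (7/10)·(-2) + (3/10)·(-8) = -19/5.
Against R this mix gives (7/10)·2 + (3/10)·(-3) = 1/2.
All of the keeper's active replies (L, C) yield -19/5, and no column does worse for the kicker. The mix makes the keeper indifferent and guarantees -19/5, so it is optimal.

Yes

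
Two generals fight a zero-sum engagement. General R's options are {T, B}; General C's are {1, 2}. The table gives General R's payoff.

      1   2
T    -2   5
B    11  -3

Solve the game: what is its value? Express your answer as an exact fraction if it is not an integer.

Row minima: T → -2, B → -3; maximin = -2.
Column maxima: 1 → 11, 2 → 5; minimax = 5.
-2 ≠ 5, so there is no saddle point; optimal play is mixed.
Let General R play T with probability p. Expected payoff against 1: (-2)p + 11(1−p) = −13p + 11; against 2: 5p + (-3)(1−p) = 8p − 3.
Setting these equal: −13p + 11 = 8p − 3 ⇒ −21p = -14 ⇒ p = 2/3, and the value is (-13)·(2/3) + 11 = 7/3.
For General C: with q = P(1), equating T's and B's payoffs gives −7q + 5 = 14q − 3 ⇒ q = 8/21.

7/3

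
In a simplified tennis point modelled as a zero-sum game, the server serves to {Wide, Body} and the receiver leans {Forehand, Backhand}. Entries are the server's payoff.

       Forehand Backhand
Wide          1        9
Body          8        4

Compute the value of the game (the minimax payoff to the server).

17/3

Row minima: Wide → 1, Body → 4; maximin = 4.
Column maxima: Forehand → 8, Backhand → 9; minimax = 8.
4 ≠ 8, so there is no saddle point; optimal play is mixed.
Let the server play Wide with probability p. Expected payoff against Forehand: 1p + 8(1−p) = −7p + 8; against Backhand: 9p + 4(1−p) = 5p + 4.
Setting these equal: −7p + 8 = 5p + 4 ⇒ −12p = -4 ⇒ p = 1/3, and the value is (-7)·(1/3) + 8 = 17/3.
For the receiver: with q = P(Forehand), equating Wide's and Body's payoffs gives −8q + 9 = 4q + 4 ⇒ q = 5/12.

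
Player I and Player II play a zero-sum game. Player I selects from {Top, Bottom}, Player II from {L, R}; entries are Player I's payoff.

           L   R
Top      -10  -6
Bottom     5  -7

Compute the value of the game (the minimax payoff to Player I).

-25/4

Row minima: Top → -10, Bottom → -7; maximin = -7.
Column maxima: L → 5, R → -6; minimax = -6.
-7 ≠ -6, so there is no saddle point; optimal play is mixed.
Let Player I play Top with probability p. Expected payoff against L: (-10)p + 5(1−p) = −15p + 5; against R: (-6)p + (-7)(1−p) = p − 7.
Setting these equal: −15p + 5 = p − 7 ⇒ −16p = -12 ⇒ p = 3/4, and the value is (-15)·(3/4) + 5 = -25/4.
For Player II: with q = P(L), equating Top's and Bottom's payoffs gives −4q − 6 = 12q − 7 ⇒ q = 1/16.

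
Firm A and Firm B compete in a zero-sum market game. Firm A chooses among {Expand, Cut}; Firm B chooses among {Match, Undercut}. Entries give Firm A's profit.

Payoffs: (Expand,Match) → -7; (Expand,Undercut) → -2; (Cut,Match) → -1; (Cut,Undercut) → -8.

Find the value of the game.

-9/2

Row minima: Expand → -7, Cut → -8; maximin = -7.
Column maxima: Match → -1, Undercut → -2; minimax = -2.
-7 ≠ -2, so there is no saddle point; optimal play is mixed.
Let Firm A play Expand with probability p. Expected payoff against Match: (-7)p + (-1)(1−p) = −6p − 1; against Undercut: (-2)p + (-8)(1−p) = 6p − 8.
Setting these equal: −6p − 1 = 6p − 8 ⇒ −12p = -7 ⇒ p = 7/12, and the value is (-6)·(7/12) − 1 = -9/2.
For Firm B: with q = P(Match), equating Expand's and Cut's payoffs gives −5q − 2 = 7q − 8 ⇒ q = 1/2.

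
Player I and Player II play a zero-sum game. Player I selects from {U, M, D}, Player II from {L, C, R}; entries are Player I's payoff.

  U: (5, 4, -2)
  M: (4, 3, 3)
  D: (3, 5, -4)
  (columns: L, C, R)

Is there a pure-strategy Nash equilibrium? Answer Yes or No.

Row minima: U → -2, M → 3, D → -4; maximin = 3.
Column maxima: L → 5, C → 5, R → 3; minimax = 3.
maximin = minimax = 3, so a saddle point exists.

Yes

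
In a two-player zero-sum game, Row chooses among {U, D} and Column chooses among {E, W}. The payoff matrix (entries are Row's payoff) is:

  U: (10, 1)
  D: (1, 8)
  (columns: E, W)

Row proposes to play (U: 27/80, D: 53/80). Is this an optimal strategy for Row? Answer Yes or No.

No

Against E this mix gives (27/80)·10 + (53/80)·1 = 323/80.
Against W this mix gives (27/80)·1 + (53/80)·8 = 451/80.
Column will play E, holding Row to 323/80. Shifting weight toward the row that does better against E would raise this floor (the equalizing mix achieves 79/16 against both E and W), so the proposed strategy is not optimal.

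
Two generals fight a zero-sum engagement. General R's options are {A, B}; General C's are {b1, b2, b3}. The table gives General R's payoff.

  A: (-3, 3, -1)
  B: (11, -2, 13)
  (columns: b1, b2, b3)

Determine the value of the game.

27/19

Row minima: A → -3, B → -2; maximin = -2.
Column maxima: b1 → 11, b2 → 3, b3 → 13; minimax = 3.
-2 ≠ 3, so there is no saddle point; optimal play is mixed.
b3 is strictly dominated by b1 (it gives General R strictly more in every row), so General C never plays it.
On the remaining 2×2 (A, B vs b1, b2):
Let General R play A with probability p. Expected payoff against b1: (-3)p + 11(1−p) = −14p + 11; against b2: 3p + (-2)(1−p) = 5p − 2.
Setting these equal: −14p + 11 = 5p − 2 ⇒ −19p = -13 ⇒ p = 13/19, and the value is (-14)·(13/19) + 11 = 27/19.
For General C: with q = P(b1), equating A's and B's payoffs gives −6q + 3 = 13q − 2 ⇒ q = 5/19.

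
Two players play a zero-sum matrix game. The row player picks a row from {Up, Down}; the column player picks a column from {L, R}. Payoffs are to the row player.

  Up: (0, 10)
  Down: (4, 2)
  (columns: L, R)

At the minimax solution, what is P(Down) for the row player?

5/6

Row minima: Up → 0, Down → 2; maximin = 2.
Column maxima: L → 4, R → 10; minimax = 4.
2 ≠ 4, so there is no saddle point; optimal play is mixed.
Let the row player play Up with probability p. Expected payoff against L: 0p + 4(1−p) = −4p + 4; against R: 10p + 2(1−p) = 8p + 2.
Setting these equal: −4p + 4 = 8p + 2 ⇒ −12p = -2 ⇒ p = 1/6, and the value is (-4)·(1/6) + 4 = 10/3.
For the column player: with q = P(L), equating Up's and Down's payoffs gives −10q + 10 = 2q + 2 ⇒ q = 2/3.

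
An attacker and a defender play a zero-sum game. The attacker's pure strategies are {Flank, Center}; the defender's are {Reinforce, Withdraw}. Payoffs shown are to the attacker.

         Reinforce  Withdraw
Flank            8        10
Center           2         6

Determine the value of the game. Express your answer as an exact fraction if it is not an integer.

Row minima: Flank → 8, Center → 2; maximin = 8.
Column maxima: Reinforce → 8, Withdraw → 10; minimax = 8.
Since maximin = minimax = 8, there is a saddle point and the value is 8.

8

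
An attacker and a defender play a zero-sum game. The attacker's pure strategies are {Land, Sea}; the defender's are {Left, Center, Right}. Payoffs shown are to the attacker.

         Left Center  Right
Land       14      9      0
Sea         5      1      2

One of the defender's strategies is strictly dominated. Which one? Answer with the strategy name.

Left

Center holds the attacker's payoff strictly below Left in every row: 9 < 14, 1 < 5.
So Left is strictly dominated for the defender.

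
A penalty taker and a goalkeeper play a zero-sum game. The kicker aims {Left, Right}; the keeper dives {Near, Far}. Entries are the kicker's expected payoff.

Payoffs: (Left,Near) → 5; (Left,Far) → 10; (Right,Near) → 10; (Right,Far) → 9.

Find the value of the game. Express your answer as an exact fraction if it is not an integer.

55/6

Row minima: Left → 5, Right → 9; maximin = 9.
Column maxima: Near → 10, Far → 10; minimax = 10.
9 ≠ 10, so there is no saddle point; optimal play is mixed.
Let the kicker play Left with probability p. Expected payoff against Near: 5p + 10(1−p) = −5p + 10; against Far: 10p + 9(1−p) = p + 9.
Setting these equal: −5p + 10 = p + 9 ⇒ −6p = -1 ⇒ p = 1/6, and the value is (-5)·(1/6) + 10 = 55/6.
For the keeper: with q = P(Near), equating Left's and Right's payoffs gives −5q + 10 = q + 9 ⇒ q = 1/6.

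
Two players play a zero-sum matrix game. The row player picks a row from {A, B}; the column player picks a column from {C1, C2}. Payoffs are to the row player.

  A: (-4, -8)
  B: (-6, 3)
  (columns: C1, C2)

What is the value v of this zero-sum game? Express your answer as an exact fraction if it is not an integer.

Row minima: A → -8, B → -6; maximin = -6.
Column maxima: C1 → -4, C2 → 3; minimax = -4.
-6 ≠ -4, so there is no saddle point; optimal play is mixed.
Let the row player play A with probability p. Expected payoff against C1: (-4)p + (-6)(1−p) = 2p − 6; against C2: (-8)p + 3(1−p) = −11p + 3.
Setting these equal: 2p − 6 = −11p + 3 ⇒ 13p = 9 ⇒ p = 9/13, and the value is (2)·(9/13) − 6 = -60/13.
For the column player: with q = P(C1), equating A's and B's payoffs gives 4q − 8 = −9q + 3 ⇒ q = 11/13.

-60/13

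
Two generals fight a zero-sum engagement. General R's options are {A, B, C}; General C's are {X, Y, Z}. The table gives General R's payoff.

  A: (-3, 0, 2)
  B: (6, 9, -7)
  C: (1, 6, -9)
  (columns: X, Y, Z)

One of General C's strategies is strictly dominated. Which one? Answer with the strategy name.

Y

X holds General R's payoff strictly below Y in every row: -3 < 0, 6 < 9, 1 < 6.
So Y is strictly dominated for General C.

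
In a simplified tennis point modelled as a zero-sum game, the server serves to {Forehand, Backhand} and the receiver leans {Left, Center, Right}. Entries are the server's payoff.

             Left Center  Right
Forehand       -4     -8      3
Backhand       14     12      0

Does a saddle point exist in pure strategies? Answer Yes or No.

No

Row minima: Forehand → -8, Backhand → 0; maximin = 0.
Column maxima: Left → 14, Center → 12, Right → 3; minimax = 3.
0 ≠ 3, so no pure-strategy equilibrium exists.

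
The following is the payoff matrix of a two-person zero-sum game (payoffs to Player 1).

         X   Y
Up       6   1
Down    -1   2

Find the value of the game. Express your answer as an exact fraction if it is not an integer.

Row minima: Up → 1, Down → -1; maximin = 1.
Column maxima: X → 6, Y → 2; minimax = 2.
1 ≠ 2, so there is no saddle point; optimal play is mixed.
Let Player 1 play Up with probability p. Expected payoff against X: 6p + (-1)(1−p) = 7p − 1; against Y: 1p + 2(1−p) = −p + 2.
Setting these equal: 7p − 1 = −p + 2 ⇒ 8p = 3 ⇒ p = 3/8, and the value is (7)·(3/8) − 1 = 13/8.
For Player 2: with q = P(X), equating Up's and Down's payoffs gives 5q + 1 = −3q + 2 ⇒ q = 1/8.

13/8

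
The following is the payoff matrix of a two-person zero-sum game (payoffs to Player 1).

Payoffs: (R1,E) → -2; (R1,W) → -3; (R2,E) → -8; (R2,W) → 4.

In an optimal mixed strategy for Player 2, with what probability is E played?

7/13

Row minima: R1 → -3, R2 → -8; maximin = -3.
Column maxima: E → -2, W → 4; minimax = -2.
-3 ≠ -2, so there is no saddle point; optimal play is mixed.
Let Player 1 play R1 with probability p. Expected payoff against E: (-2)p + (-8)(1−p) = 6p − 8; against W: (-3)p + 4(1−p) = −7p + 4.
Setting these equal: 6p − 8 = −7p + 4 ⇒ 13p = 12 ⇒ p = 12/13, and the value is (6)·(12/13) − 8 = -32/13.
For Player 2: with q = P(E), equating R1's and R2's payoffs gives q − 3 = −12q + 4 ⇒ q = 7/13.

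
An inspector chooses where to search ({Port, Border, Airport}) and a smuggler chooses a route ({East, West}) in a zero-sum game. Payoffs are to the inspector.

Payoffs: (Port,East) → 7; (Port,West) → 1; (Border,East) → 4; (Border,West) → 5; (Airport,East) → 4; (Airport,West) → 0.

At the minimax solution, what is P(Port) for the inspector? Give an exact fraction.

1/7

Row minima: Port → 1, Border → 4, Airport → 0; maximin = 4.
Column maxima: East → 7, West → 5; minimax = 5.
4 ≠ 5, so there is no saddle point; optimal play is mixed.
Airport is strictly dominated by Port, so the inspector never plays it.
On the remaining 2×2 (Port, Border vs East, West):
Let the inspector play Port with probability p. Expected payoff against East: 7p + 4(1−p) = 3p + 4; against West: 1p + 5(1−p) = −4p + 5.
Setting these equal: 3p + 4 = −4p + 5 ⇒ 7p = 1 ⇒ p = 1/7, and the value is (3)·(1/7) + 4 = 31/7.
For the smuggler: with q = P(East), equating Port's and Border's payoffs gives 6q + 1 = −q + 5 ⇒ q = 4/7.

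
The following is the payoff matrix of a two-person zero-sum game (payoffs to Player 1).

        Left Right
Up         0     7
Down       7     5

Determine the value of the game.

49/9

Row minima: Up → 0, Down → 5; maximin = 5.
Column maxima: Left → 7, Right → 7; minimax = 7.
5 ≠ 7, so there is no saddle point; optimal play is mixed.
Let Player 1 play Up with probability p. Expected payoff against Left: 0p + 7(1−p) = −7p + 7; against Right: 7p + 5(1−p) = 2p + 5.
Setting these equal: −7p + 7 = 2p + 5 ⇒ −9p = -2 ⇒ p = 2/9, and the value is (-7)·(2/9) + 7 = 49/9.
For Player 2: with q = P(Left), equating Up's and Down's payoffs gives −7q + 7 = 2q + 5 ⇒ q = 2/9.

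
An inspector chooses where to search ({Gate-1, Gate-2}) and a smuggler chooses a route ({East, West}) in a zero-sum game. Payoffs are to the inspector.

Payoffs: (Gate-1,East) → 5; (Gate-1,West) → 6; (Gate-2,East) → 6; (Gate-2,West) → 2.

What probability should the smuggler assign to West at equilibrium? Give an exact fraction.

1/5

Row minima: Gate-1 → 5, Gate-2 → 2; maximin = 5.
Column maxima: East → 6, West → 6; minimax = 6.
5 ≠ 6, so there is no saddle point; optimal play is mixed.
Let the inspector play Gate-1 with probability p. Expected payoff against East: 5p + 6(1−p) = −p + 6; against West: 6p + 2(1−p) = 4p + 2.
Setting these equal: −p + 6 = 4p + 2 ⇒ −5p = -4 ⇒ p = 4/5, and the value is (-1)·(4/5) + 6 = 26/5.
For the smuggler: with q = P(East), equating Gate-1's and Gate-2's payoffs gives −q + 6 = 4q + 2 ⇒ q = 4/5.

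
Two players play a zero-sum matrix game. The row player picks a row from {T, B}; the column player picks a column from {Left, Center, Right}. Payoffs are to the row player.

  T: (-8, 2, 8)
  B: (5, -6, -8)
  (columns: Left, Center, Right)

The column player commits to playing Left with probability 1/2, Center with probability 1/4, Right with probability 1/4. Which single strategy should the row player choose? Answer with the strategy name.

Expected payoff of T: (1/2)·(-8) + (1/4)·2 + (1/4)·8 = -3/2.
Expected payoff of B: (1/2)·5 + (1/4)·(-6) + (1/4)·(-8) = -1.
The largest is -1, so the row player's best response is B.

B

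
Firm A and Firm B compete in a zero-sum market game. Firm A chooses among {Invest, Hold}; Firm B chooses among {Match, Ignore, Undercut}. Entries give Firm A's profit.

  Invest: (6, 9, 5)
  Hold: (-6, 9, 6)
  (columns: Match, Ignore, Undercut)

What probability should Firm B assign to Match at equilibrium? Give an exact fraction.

Row minima: Invest → 5, Hold → -6; maximin = 5.
Column maxima: Match → 6, Ignore → 9, Undercut → 6; minimax = 6.
5 ≠ 6, so there is no saddle point; optimal play is mixed.
Ignore is strictly dominated by Match (it gives Firm A strictly more in every row), so Firm B never plays it.
On the remaining 2×2 (Invest, Hold vs Match, Undercut):
Let Firm A play Invest with probability p. Expected payoff against Match: 6p + (-6)(1−p) = 12p − 6; against Undercut: 5p + 6(1−p) = −p + 6.
Setting these equal: 12p − 6 = −p + 6 ⇒ 13p = 12 ⇒ p = 12/13, and the value is (12)·(12/13) − 6 = 66/13.
For Firm B: with q = P(Match), equating Invest's and Hold's payoffs gives q + 5 = −12q + 6 ⇒ q = 1/13.

1/13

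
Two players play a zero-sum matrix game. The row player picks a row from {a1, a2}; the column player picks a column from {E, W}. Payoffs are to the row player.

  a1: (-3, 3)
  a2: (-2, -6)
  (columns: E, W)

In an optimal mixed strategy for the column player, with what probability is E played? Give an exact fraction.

9/10

Row minima: a1 → -3, a2 → -6; maximin = -3.
Column maxima: E → -2, W → 3; minimax = -2.
-3 ≠ -2, so there is no saddle point; optimal play is mixed.
Let the row player play a1 with probability p. Expected payoff against E: (-3)p + (-2)(1−p) = −p − 2; against W: 3p + (-6)(1−p) = 9p − 6.
Setting these equal: −p − 2 = 9p − 6 ⇒ −10p = -4 ⇒ p = 2/5, and the value is (-1)·(2/5) − 2 = -12/5.
For the column player: with q = P(E), equating a1's and a2's payoffs gives −6q + 3 = 4q − 6 ⇒ q = 9/10.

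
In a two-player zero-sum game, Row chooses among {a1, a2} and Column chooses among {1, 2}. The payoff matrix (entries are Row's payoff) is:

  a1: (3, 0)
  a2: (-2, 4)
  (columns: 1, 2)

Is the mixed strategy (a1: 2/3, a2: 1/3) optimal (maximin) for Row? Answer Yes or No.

Yes

Against 1 this mix gives (2/3)·3 + (1/3)·(-2) = 4/3.
Against 2 this mix gives (2/3)·0 + (1/3)·4 = 4/3.
All of Column's active replies (1, 2) yield 4/3, and no column does worse for Row. The mix makes Column indifferent and guarantees 4/3, so it is optimal.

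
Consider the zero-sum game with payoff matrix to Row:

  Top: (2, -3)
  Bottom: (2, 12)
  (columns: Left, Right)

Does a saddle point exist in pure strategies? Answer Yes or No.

Yes

Row minima: Top → -3, Bottom → 2; maximin = 2.
Column maxima: Left → 2, Right → 12; minimax = 2.
maximin = minimax = 2, so a saddle point exists.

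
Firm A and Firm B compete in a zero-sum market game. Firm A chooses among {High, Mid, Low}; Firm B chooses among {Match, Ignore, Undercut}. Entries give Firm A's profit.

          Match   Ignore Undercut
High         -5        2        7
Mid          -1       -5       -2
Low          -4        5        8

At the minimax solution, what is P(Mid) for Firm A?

9/13

Row minima: High → -5, Mid → -5, Low → -4; maximin = -4.
Column maxima: Match → -1, Ignore → 5, Undercut → 8; minimax = -1.
-4 ≠ -1, so there is no saddle point; optimal play is mixed.
High is strictly dominated by Low, so Firm A never plays it.
Undercut is strictly dominated by Ignore (it gives Firm A strictly more in every row), so Firm B never plays it.
On the remaining 2×2 (Mid, Low vs Match, Ignore):
Let Firm A play Mid with probability p. Expected payoff against Match: (-1)p + (-4)(1−p) = 3p − 4; against Ignore: (-5)p + 5(1−p) = −10p + 5.
Setting these equal: 3p − 4 = −10p + 5 ⇒ 13p = 9 ⇒ p = 9/13, and the value is (3)·(9/13) − 4 = -25/13.
For Firm B: with q = P(Match), equating Mid's and Low's payoffs gives 4q − 5 = −9q + 5 ⇒ q = 10/13.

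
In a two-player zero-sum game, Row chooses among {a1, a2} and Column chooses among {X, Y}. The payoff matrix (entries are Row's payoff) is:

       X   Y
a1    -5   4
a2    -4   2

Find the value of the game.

Row minima: a1 → -5, a2 → -4; maximin = -4.
Column maxima: X → -4, Y → 4; minimax = -4.
Since maximin = minimax = -4, there is a saddle point and the value is -4.

-4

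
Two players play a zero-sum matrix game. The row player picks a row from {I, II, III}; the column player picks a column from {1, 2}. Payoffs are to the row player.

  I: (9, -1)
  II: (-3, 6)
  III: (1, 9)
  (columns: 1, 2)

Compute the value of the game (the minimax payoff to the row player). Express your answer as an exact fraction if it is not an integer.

Row minima: I → -1, II → -3, III → 1; maximin = 1.
Column maxima: 1 → 9, 2 → 9; minimax = 9.
1 ≠ 9, so there is no saddle point; optimal play is mixed.
II is strictly dominated by III, so the row player never plays it.
On the remaining 2×2 (I, III vs 1, 2):
Let the row player play I with probability p. Expected payoff against 1: 9p + 1(1−p) = 8p + 1; against 2: (-1)p + 9(1−p) = −10p + 9.
Setting these equal: 8p + 1 = −10p + 9 ⇒ 18p = 8 ⇒ p = 4/9, and the value is (8)·(4/9) + 1 = 41/9.
For the column player: with q = P(1), equating I's and III's payoffs gives 10q − 1 = −8q + 9 ⇒ q = 5/9.

41/9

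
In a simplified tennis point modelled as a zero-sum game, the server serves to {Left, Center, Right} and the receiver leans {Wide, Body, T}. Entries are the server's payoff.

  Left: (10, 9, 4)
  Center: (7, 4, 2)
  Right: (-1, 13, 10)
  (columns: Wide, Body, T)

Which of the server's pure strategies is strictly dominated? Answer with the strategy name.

Left gives a strictly higher payoff than Center against every column: 10 > 7, 9 > 4, 4 > 2.
So Center is strictly dominated and the server never plays it.

Center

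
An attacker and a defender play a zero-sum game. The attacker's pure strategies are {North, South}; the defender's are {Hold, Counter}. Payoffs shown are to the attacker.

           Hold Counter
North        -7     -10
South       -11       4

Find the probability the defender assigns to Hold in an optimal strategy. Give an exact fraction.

Row minima: North → -10, South → -11; maximin = -10.
Column maxima: Hold → -7, Counter → 4; minimax = -7.
-10 ≠ -7, so there is no saddle point; optimal play is mixed.
Let the attacker play North with probability p. Expected payoff against Hold: (-7)p + (-11)(1−p) = 4p − 11; against Counter: (-10)p + 4(1−p) = −14p + 4.
Setting these equal: 4p − 11 = −14p + 4 ⇒ 18p = 15 ⇒ p = 5/6, and the value is (4)·(5/6) − 11 = -23/3.
For the defender: with q = P(Hold), equating North's and South's payoffs gives 3q − 10 = −15q + 4 ⇒ q = 7/9.

7/9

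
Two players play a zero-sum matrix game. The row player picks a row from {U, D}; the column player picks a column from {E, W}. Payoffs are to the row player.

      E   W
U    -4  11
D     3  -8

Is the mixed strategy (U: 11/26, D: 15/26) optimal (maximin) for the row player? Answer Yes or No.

Against E this mix gives (11/26)·(-4) + (15/26)·3 = 1/26.
Against W this mix gives (11/26)·11 + (15/26)·(-8) = 1/26.
All of the column player's active replies (E, W) yield 1/26, and no column does worse for the row player. The mix makes the column player indifferent and guarantees 1/26, so it is optimal.

Yes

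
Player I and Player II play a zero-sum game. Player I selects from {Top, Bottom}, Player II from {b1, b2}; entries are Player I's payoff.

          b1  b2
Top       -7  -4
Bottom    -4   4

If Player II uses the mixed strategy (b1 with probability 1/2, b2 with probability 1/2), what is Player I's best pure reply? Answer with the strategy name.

Bottom

Expected payoff of Top: (1/2)·(-7) + (1/2)·(-4) = -11/2.
Expected payoff of Bottom: (1/2)·(-4) + (1/2)·4 = 0.
The largest is 0, so Player I's best response is Bottom.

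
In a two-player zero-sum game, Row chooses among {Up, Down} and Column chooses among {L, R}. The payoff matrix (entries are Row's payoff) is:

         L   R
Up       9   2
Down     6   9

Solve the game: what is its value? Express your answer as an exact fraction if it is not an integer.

Row minima: Up → 2, Down → 6; maximin = 6.
Column maxima: L → 9, R → 9; minimax = 9.
6 ≠ 9, so there is no saddle point; optimal play is mixed.
Let Row play Up with probability p. Expected payoff against L: 9p + 6(1−p) = 3p + 6; against R: 2p + 9(1−p) = −7p + 9.
Setting these equal: 3p + 6 = −7p + 9 ⇒ 10p = 3 ⇒ p = 3/10, and the value is (3)·(3/10) + 6 = 69/10.
For Column: with q = P(L), equating Up's and Down's payoffs gives 7q + 2 = −3q + 9 ⇒ q = 7/10.

69/10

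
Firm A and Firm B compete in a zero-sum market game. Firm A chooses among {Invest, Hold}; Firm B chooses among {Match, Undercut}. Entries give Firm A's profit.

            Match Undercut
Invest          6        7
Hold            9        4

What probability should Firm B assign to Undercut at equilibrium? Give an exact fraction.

Row minima: Invest → 6, Hold → 4; maximin = 6.
Column maxima: Match → 9, Undercut → 7; minimax = 7.
6 ≠ 7, so there is no saddle point; optimal play is mixed.
Let Firm A play Invest with probability p. Expected payoff against Match: 6p + 9(1−p) = −3p + 9; against Undercut: 7p + 4(1−p) = 3p + 4.
Setting these equal: −3p + 9 = 3p + 4 ⇒ −6p = -5 ⇒ p = 5/6, and the value is (-3)·(5/6) + 9 = 13/2.
For Firm B: with q = P(Match), equating Invest's and Hold's payoffs gives −q + 7 = 5q + 4 ⇒ q = 1/2.

1/2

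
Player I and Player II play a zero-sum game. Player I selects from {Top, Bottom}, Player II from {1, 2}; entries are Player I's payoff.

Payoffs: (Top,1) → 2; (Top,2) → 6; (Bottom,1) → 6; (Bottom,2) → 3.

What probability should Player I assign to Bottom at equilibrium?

Row minima: Top → 2, Bottom → 3; maximin = 3.
Column maxima: 1 → 6, 2 → 6; minimax = 6.
3 ≠ 6, so there is no saddle point; optimal play is mixed.
Let Player I play Top with probability p. Expected payoff against 1: 2p + 6(1−p) = −4p + 6; against 2: 6p + 3(1−p) = 3p + 3.
Setting these equal: −4p + 6 = 3p + 3 ⇒ −7p = -3 ⇒ p = 3/7, and the value is (-4)·(3/7) + 6 = 30/7.
For Player II: with q = P(1), equating Top's and Bottom's payoffs gives −4q + 6 = 3q + 3 ⇒ q = 3/7.

4/7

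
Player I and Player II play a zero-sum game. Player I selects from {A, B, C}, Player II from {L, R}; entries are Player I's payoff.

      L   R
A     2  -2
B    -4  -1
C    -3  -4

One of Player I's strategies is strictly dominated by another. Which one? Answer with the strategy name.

A gives a strictly higher payoff than C against every column: 2 > -3, -2 > -4.
So C is strictly dominated and Player I never plays it.

C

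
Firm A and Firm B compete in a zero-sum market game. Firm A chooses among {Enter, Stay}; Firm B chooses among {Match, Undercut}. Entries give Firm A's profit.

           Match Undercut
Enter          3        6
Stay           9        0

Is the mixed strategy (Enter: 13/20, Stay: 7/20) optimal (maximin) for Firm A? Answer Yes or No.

No

Against Match this mix gives (13/20)·3 + (7/20)·9 = 51/10.
Against Undercut this mix gives (13/20)·6 + (7/20)·0 = 39/10.
Firm B will play Undercut, holding Firm A to 39/10. Shifting weight toward the row that does better against Undercut would raise this floor (the equalizing mix achieves 9/2 against both Undercut and Match), so the proposed strategy is not optimal.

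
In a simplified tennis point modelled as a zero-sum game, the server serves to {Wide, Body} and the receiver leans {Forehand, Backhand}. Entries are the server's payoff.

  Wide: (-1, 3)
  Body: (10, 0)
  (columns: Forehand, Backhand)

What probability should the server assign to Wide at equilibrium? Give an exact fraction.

5/7

Row minima: Wide → -1, Body → 0; maximin = 0.
Column maxima: Forehand → 10, Backhand → 3; minimax = 3.
0 ≠ 3, so there is no saddle point; optimal play is mixed.
Let the server play Wide with probability p. Expected payoff against Forehand: (-1)p + 10(1−p) = −11p + 10; against Backhand: 3p + 0(1−p) = 3p.
Setting these equal: −11p + 10 = 3p ⇒ −14p = -10 ⇒ p = 5/7, and the value is (-11)·(5/7) + 10 = 15/7.
For the receiver: with q = P(Forehand), equating Wide's and Body's payoffs gives −4q + 3 = 10q ⇒ q = 3/14.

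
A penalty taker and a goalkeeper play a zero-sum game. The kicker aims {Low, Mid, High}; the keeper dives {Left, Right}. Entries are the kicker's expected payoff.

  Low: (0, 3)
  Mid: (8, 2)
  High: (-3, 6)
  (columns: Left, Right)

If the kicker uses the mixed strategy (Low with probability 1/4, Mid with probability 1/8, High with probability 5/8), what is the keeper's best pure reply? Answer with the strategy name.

If the keeper plays Left, the kicker's expected payoff is (1/4)·0 + (1/8)·8 + (5/8)·(-3) = -7/8.
If the keeper plays Right, the kicker's expected payoff is (1/4)·3 + (1/8)·2 + (5/8)·6 = 19/4.
The keeper minimizes the kicker's payoff; the smallest is -7/8, so the best response is Left.

Left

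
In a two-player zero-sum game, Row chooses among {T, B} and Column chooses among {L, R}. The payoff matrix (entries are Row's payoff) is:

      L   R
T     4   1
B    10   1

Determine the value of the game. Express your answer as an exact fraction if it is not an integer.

1

Row minima: T → 1, B → 1; maximin = 1.
Column maxima: L → 10, R → 1; minimax = 1.
Since maximin = minimax = 1, there is a saddle point and the value is 1.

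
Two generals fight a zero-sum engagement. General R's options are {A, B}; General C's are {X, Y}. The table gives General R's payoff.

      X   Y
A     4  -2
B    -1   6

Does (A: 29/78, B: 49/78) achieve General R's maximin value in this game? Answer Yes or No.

No

Against X this mix gives (29/78)·4 + (49/78)·(-1) = 67/78.
Against Y this mix gives (29/78)·(-2) + (49/78)·6 = 118/39.
General C will play X, holding General R to 67/78. Shifting weight toward the row that does better against X would raise this floor (the equalizing mix achieves 22/13 against both X and Y), so the proposed strategy is not optimal.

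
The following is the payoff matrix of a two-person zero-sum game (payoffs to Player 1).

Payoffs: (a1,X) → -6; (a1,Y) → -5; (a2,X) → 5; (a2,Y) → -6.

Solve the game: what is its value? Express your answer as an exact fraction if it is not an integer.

-61/12

Row minima: a1 → -6, a2 → -6; maximin = -6.
Column maxima: X → 5, Y → -5; minimax = -5.
-6 ≠ -5, so there is no saddle point; optimal play is mixed.
Let Player 1 play a1 with probability p. Expected payoff against X: (-6)p + 5(1−p) = −11p + 5; against Y: (-5)p + (-6)(1−p) = p − 6.
Setting these equal: −11p + 5 = p − 6 ⇒ −12p = -11 ⇒ p = 11/12, and the value is (-11)·(11/12) + 5 = -61/12.
For Player 2: with q = P(X), equating a1's and a2's payoffs gives −q − 5 = 11q − 6 ⇒ q = 1/12.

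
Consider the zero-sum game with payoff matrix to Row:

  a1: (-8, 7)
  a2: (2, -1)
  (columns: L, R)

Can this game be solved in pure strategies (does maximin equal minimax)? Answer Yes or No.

No

Row minima: a1 → -8, a2 → -1; maximin = -1.
Column maxima: L → 2, R → 7; minimax = 2.
-1 ≠ 2, so no pure-strategy equilibrium exists.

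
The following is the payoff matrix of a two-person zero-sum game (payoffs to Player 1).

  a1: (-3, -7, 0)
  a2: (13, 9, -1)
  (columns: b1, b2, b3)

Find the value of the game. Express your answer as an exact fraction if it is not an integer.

-7/17

Row minima: a1 → -7, a2 → -1; maximin = -1.
Column maxima: b1 → 13, b2 → 9, b3 → 0; minimax = 0.
-1 ≠ 0, so there is no saddle point; optimal play is mixed.
b1 is strictly dominated by b2 (it gives Player 1 strictly more in every row), so Player 2 never plays it.
On the remaining 2×2 (a1, a2 vs b2, b3):
Let Player 1 play a1 with probability p. Expected payoff against b2: (-7)p + 9(1−p) = −16p + 9; against b3: 0p + (-1)(1−p) = p − 1.
Setting these equal: −16p + 9 = p − 1 ⇒ −17p = -10 ⇒ p = 10/17, and the value is (-16)·(10/17) + 9 = -7/17.
For Player 2: with q = P(b2), equating a1's and a2's payoffs gives −7q = 10q − 1 ⇒ q = 1/17.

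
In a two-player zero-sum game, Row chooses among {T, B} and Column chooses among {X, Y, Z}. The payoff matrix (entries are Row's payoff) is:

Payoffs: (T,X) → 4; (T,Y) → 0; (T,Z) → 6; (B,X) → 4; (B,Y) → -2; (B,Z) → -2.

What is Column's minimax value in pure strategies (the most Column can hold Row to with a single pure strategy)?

Column maxima: X → 4, Y → 0, Z → 6.
The smallest of these is 0.

0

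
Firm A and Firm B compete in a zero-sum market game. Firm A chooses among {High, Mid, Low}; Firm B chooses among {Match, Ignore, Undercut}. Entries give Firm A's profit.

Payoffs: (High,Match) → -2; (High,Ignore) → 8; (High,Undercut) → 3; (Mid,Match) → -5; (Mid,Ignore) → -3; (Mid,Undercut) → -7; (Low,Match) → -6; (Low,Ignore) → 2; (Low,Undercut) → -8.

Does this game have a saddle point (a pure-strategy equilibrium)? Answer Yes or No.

Row minima: High → -2, Mid → -7, Low → -8; maximin = -2.
Column maxima: Match → -2, Ignore → 8, Undercut → 3; minimax = -2.
maximin = minimax = -2, so a saddle point exists.

Yes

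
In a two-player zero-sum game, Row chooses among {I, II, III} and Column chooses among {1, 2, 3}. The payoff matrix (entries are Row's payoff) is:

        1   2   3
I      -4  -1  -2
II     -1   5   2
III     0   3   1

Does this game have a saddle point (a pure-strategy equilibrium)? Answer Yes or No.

Yes

Row minima: I → -4, II → -1, III → 0; maximin = 0.
Column maxima: 1 → 0, 2 → 5, 3 → 2; minimax = 0.
maximin = minimax = 0, so a saddle point exists.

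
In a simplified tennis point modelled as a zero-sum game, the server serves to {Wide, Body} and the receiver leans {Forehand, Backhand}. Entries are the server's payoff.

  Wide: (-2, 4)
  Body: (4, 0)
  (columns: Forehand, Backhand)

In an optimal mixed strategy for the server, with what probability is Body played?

3/5

Row minima: Wide → -2, Body → 0; maximin = 0.
Column maxima: Forehand → 4, Backhand → 4; minimax = 4.
0 ≠ 4, so there is no saddle point; optimal play is mixed.
Let the server play Wide with probability p. Expected payoff against Forehand: (-2)p + 4(1−p) = −6p + 4; against Backhand: 4p + 0(1−p) = 4p.
Setting these equal: −6p + 4 = 4p ⇒ −10p = -4 ⇒ p = 2/5, and the value is (-6)·(2/5) + 4 = 8/5.
For the receiver: with q = P(Forehand), equating Wide's and Body's payoffs gives −6q + 4 = 4q ⇒ q = 2/5.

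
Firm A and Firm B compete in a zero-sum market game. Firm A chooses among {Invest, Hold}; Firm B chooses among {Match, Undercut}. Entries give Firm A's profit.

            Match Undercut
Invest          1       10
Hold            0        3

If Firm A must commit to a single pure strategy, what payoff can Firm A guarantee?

1

Row minima: Invest → 1, Hold → 0.
The best of these is 1.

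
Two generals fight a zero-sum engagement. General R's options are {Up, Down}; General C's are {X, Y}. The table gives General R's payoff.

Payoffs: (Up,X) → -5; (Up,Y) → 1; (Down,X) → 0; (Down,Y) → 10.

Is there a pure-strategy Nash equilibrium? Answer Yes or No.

Yes

Row minima: Up → -5, Down → 0; maximin = 0.
Column maxima: X → 0, Y → 10; minimax = 0.
maximin = minimax = 0, so a saddle point exists.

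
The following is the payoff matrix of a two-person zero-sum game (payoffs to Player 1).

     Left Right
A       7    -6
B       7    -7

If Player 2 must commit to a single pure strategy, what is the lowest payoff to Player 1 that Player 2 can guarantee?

-6

Column maxima: Left → 7, Right → -6.
The smallest of these is -6.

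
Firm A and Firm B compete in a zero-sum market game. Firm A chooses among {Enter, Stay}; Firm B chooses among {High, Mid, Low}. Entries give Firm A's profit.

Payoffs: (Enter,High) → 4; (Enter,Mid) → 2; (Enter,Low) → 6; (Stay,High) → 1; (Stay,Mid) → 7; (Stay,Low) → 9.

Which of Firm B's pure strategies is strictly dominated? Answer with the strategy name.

Low

High holds Firm A's payoff strictly below Low in every row: 4 < 6, 1 < 9.
So Low is strictly dominated for Firm B.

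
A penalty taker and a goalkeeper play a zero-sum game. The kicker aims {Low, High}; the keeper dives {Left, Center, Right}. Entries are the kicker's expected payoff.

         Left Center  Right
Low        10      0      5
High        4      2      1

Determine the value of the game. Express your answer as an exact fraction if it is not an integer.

Row minima: Low → 0, High → 1; maximin = 1.
Column maxima: Left → 10, Center → 2, Right → 5; minimax = 2.
1 ≠ 2, so there is no saddle point; optimal play is mixed.
Left is strictly dominated by Center (it gives the kicker strictly more in every row), so the keeper never plays it.
On the remaining 2×2 (Low, High vs Center, Right):
Let the kicker play Low with probability p. Expected payoff against Center: 0p + 2(1−p) = −2p + 2; against Right: 5p + 1(1−p) = 4p + 1.
Setting these equal: −2p + 2 = 4p + 1 ⇒ −6p = -1 ⇒ p = 1/6, and the value is (-2)·(1/6) + 2 = 5/3.
For the keeper: with q = P(Center), equating Low's and High's payoffs gives −5q + 5 = q + 1 ⇒ q = 2/3.

5/3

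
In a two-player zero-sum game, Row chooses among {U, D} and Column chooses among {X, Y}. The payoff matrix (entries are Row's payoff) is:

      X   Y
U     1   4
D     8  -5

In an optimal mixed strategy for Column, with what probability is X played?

Row minima: U → 1, D → -5; maximin = 1.
Column maxima: X → 8, Y → 4; minimax = 4.
1 ≠ 4, so there is no saddle point; optimal play is mixed.
Let Row play U with probability p. Expected payoff against X: 1p + 8(1−p) = −7p + 8; against Y: 4p + (-5)(1−p) = 9p − 5.
Setting these equal: −7p + 8 = 9p − 5 ⇒ −16p = -13 ⇒ p = 13/16, and the value is (-7)·(13/16) + 8 = 37/16.
For Column: with q = P(X), equating U's and D's payoffs gives −3q + 4 = 13q − 5 ⇒ q = 9/16.

9/16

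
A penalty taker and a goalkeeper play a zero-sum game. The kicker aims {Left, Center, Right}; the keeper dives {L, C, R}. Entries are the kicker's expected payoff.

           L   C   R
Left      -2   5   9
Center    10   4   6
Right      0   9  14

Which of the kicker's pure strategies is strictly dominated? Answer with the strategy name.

Right gives a strictly higher payoff than Left against every column: 0 > -2, 9 > 5, 14 > 9.
So Left is strictly dominated and the kicker never plays it.

Left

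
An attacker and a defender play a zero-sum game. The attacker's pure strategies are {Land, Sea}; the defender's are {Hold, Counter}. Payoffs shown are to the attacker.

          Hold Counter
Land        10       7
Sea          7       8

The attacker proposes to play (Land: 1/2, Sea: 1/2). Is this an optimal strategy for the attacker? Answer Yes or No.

Against Hold this mix gives (1/2)·10 + (1/2)·7 = 17/2.
Against Counter this mix gives (1/2)·7 + (1/2)·8 = 15/2.
The defender will play Counter, holding the attacker to 15/2. Shifting weight toward the row that does better against Counter would raise this floor (the equalizing mix achieves 31/4 against both Counter and Hold), so the proposed strategy is not optimal.

No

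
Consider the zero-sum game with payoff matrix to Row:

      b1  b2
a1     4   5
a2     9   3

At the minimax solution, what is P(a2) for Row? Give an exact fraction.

1/7

Row minima: a1 → 4, a2 → 3; maximin = 4.
Column maxima: b1 → 9, b2 → 5; minimax = 5.
4 ≠ 5, so there is no saddle point; optimal play is mixed.
Let Row play a1 with probability p. Expected payoff against b1: 4p + 9(1−p) = −5p + 9; against b2: 5p + 3(1−p) = 2p + 3.
Setting these equal: −5p + 9 = 2p + 3 ⇒ −7p = -6 ⇒ p = 6/7, and the value is (-5)·(6/7) + 9 = 33/7.
For Column: with q = P(b1), equating a1's and a2's payoffs gives −q + 5 = 6q + 3 ⇒ q = 2/7.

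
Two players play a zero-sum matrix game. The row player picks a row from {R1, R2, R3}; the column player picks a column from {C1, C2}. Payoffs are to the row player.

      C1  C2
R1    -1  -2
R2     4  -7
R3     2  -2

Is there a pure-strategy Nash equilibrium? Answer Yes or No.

Row minima: R1 → -2, R2 → -7, R3 → -2; maximin = -2.
Column maxima: C1 → 4, C2 → -2; minimax = -2.
maximin = minimax = -2, so a saddle point exists.

Yes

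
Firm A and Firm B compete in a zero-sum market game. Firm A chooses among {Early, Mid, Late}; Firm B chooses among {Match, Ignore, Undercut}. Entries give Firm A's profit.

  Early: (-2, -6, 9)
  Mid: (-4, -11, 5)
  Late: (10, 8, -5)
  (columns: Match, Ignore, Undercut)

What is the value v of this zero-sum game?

Row minima: Early → -6, Mid → -11, Late → -5; maximin = -5.
Column maxima: Match → 10, Ignore → 8, Undercut → 9; minimax = 8.
-5 ≠ 8, so there is no saddle point; optimal play is mixed.
Mid is strictly dominated by Early, so Firm A never plays it.
Match is strictly dominated by Ignore (it gives Firm A strictly more in every row), so Firm B never plays it.
On the remaining 2×2 (Early, Late vs Ignore, Undercut):
Let Firm A play Early with probability p. Expected payoff against Ignore: (-6)p + 8(1−p) = −14p + 8; against Undercut: 9p + (-5)(1−p) = 14p − 5.
Setting these equal: −14p + 8 = 14p − 5 ⇒ −28p = -13 ⇒ p = 13/28, and the value is (-14)·(13/28) + 8 = 3/2.
For Firm B: with q = P(Ignore), equating Early's and Late's payoffs gives −15q + 9 = 13q − 5 ⇒ q = 1/2.

3/2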